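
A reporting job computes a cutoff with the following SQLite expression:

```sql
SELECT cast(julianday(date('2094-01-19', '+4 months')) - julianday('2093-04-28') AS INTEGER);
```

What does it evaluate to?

Adding +4 months to 2094-01-19 gives 2094-05-19.
2 days remain in April 2093 after the 28th (30 − 28).
Full months from May 2093 through April 2094 contribute their day counts.
Then 19 days into May 2094.
Total: 2 + 31 + 30 + 31 + 31 + 30 + 31 + 30 + 31 + 31 + 28 + 31 + 30 + 19 = 386.

386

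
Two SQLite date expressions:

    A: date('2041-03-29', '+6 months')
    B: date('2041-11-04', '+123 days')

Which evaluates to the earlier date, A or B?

A

A = 2041-09-29.
B = 2042-03-07.
A is earlier.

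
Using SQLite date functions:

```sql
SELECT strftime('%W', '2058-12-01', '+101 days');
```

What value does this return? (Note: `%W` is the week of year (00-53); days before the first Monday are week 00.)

First apply '+101 days': 2058-12-01 → 2059-03-12.
2059-03-12 is a Wednesday. SQLite's %W counts Mondays since the year started; the result is 10.

10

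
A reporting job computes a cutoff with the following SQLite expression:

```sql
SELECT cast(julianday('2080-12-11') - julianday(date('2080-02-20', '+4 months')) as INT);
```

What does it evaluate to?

Adding +4 months to 2080-02-20 gives 2080-06-20.
10 days remain in June 2080 after the 20th (30 − 20).
July 2080: 31 days.
August 2080: 31 days.
September 2080: 30 days.
October 2080: 31 days.
November 2080: 30 days.
Then 11 days into December 2080.
Total: 10 + 31 + 31 + 30 + 31 + 30 + 11 = 174.

174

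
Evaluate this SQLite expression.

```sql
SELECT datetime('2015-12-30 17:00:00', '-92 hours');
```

-92 hours from 2015-12-30 17:00:00 is 2015-12-26 21:00:00 (crosses midnight).

2015-12-26 21:00:00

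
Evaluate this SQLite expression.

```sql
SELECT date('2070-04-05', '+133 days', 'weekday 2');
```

2070-08-19

Applying '+133 days' to 2070-04-05: counting 133 days forward gives 2070-08-16.
`weekday 2` advances to the next Tuesday; 2070-08-16 is a Saturday, so it moves forward to 2070-08-19.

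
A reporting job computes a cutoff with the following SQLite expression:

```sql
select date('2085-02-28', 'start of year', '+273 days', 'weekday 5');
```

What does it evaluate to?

2085-10-05

`start of year` rewinds 2085-02-28 to 2085-01-01.
Applying '+273 days' to 2085-01-01: counting 273 days forward gives 2085-10-01.
`weekday 5` advances to the next Friday; 2085-10-01 is a Monday, so it moves forward to 2085-10-05.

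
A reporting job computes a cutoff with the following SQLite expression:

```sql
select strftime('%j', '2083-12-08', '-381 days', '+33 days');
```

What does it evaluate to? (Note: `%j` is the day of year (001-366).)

359

First apply '-381 days', '+33 days': 2083-12-08 → 2082-12-25.
Day-of-year for 2082-12-25: days since 2082-01-01 inclusive = 359, zero-padded to 359.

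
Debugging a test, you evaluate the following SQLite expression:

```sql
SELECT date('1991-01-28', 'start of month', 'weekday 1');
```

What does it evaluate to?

1991-01-07

`start of month` rewinds 1991-01-28 to 1991-01-01.
`weekday 1` advances to the next Monday; 1991-01-01 is a Tuesday, so it moves forward to 1991-01-07.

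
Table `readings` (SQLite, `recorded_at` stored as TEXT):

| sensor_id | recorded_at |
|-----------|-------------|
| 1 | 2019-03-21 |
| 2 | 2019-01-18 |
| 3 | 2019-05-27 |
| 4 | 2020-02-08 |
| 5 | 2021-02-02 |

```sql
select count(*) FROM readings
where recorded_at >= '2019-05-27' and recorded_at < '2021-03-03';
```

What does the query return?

3

Rows in [2019-05-27, 2021-03-03): 2019-05-27, 2020-02-08, 2021-02-02 → 3 rows.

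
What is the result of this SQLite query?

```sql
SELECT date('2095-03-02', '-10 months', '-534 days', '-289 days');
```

Adding -10 months to 2095-03-02 gives 2094-05-02.
Applying '-534 days' to 2094-05-02: counting 534 days back gives 2092-11-14.
Applying '-289 days' to 2092-11-14: counting 289 days back gives 2092-01-30.

2092-01-30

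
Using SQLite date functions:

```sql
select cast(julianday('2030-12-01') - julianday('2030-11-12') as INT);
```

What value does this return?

18 days remain in November 2030 after the 12th (30 − 12).
Then 1 day into December 2030.
Total: 18 + 1 = 19.

19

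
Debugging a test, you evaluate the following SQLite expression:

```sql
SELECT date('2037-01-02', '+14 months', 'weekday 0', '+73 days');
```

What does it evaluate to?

Adding +14 months to 2037-01-02 gives 2038-03-02.
`weekday 0` advances to the next Sunday; 2038-03-02 is a Tuesday, so it moves forward to 2038-03-07.
Applying '+73 days' to 2038-03-07: counting 73 days forward gives 2038-05-19.

2038-05-19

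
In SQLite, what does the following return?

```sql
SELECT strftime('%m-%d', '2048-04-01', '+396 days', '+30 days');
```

First apply '+396 days', '+30 days': 2048-04-01 → 2049-06-01.
`%m-%d` extracts the month-day: 06-01.

06-01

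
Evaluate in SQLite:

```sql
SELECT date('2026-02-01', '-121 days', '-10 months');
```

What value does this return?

Applying '-121 days' to 2026-02-01: counting 121 days back gives 2025-10-03.
Adding -10 months to 2025-10-03 gives 2024-12-03.

2024-12-03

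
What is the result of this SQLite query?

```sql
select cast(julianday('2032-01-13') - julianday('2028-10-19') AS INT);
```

12 days remain in October 2028 after the 19th (31 − 19).
Full months from November 2028 through December 2031 contribute their day counts.
Then 13 days into January 2032.
Total: 12 + 30 + 31 + 31 + 28 + 31 + 30 + 31 + 30 + 31 + 31 + 30 + 31 + 30 + 31 + 31 + 28 + 31 + 30 + 31 + 30 + 31 + 31 + 30 + 31 + 30 + 31 + 31 + 28 + 31 + 30 + 31 + 30 + 31 + 31 + 30 + 31 + 30 + 31 + 13 = 1181.

1181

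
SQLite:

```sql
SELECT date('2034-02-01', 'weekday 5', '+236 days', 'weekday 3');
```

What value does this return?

2034-09-27

`weekday 5` advances to the next Friday; 2034-02-01 is a Wednesday, so it moves forward to 2034-02-03.
Applying '+236 days' to 2034-02-03: counting 236 days forward gives 2034-09-27.
`weekday 3` advances to the next Wednesday; 2034-09-27 is already a Wednesday, so it stays at 2034-09-27.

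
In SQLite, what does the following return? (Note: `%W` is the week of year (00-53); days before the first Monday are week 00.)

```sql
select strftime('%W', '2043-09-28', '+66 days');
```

48

First apply '+66 days': 2043-09-28 → 2043-12-03.
2043-12-03 is a Thursday. SQLite's %W counts Mondays since the year started; the result is 48.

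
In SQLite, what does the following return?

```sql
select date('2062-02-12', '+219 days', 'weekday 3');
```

2062-09-20

Applying '+219 days' to 2062-02-12: counting 219 days forward gives 2062-09-19.
`weekday 3` advances to the next Wednesday; 2062-09-19 is a Tuesday, so it moves forward to 2062-09-20.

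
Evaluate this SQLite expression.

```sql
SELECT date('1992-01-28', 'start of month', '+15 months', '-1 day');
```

`start of month` rewinds 1992-01-28 to 1992-01-01.
Adding +15 months to 1992-01-01 gives 1993-04-01.
Going back 1 day from 1993-04-01 reaches 1993-03-31 (last day of March, 31 days).

1993-03-31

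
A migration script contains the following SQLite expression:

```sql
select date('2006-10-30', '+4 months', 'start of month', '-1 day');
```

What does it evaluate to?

Adding +4 months to 2006-10-30 targets 2007-02-30. February 2007 has only 28 days, so SQLite normalizes the 2-day overflow forward to 2007-03-02.
`start of month` rewinds 2007-03-02 to 2007-03-01.
Going back 1 day from 2007-03-01 reaches 2007-02-28 (last day of February, 28 days).

2007-02-28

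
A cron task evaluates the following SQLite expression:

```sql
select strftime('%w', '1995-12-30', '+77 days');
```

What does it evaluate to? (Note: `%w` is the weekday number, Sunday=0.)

First apply '+77 days': 1995-12-30 → 1996-03-16.
1996-03-16 is a Saturday; with Sunday=0 that is 6.

6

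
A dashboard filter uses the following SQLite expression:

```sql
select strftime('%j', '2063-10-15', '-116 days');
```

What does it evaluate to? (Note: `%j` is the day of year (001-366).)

First apply '-116 days': 2063-10-15 → 2063-06-21.
Day-of-year for 2063-06-21: days since 2063-01-01 inclusive = 172, zero-padded to 172.

172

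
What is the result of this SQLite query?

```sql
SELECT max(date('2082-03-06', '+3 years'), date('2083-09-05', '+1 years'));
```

2085-03-06

date('2082-03-06', '+3 years') → 2085-03-06.
date('2083-09-05', '+1 years') → 2084-09-05.
Later of the two is 2085-03-06.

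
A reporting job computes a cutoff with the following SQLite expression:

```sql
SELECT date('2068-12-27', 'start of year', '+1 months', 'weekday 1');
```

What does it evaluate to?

2068-02-06

`start of year` rewinds 2068-12-27 to 2068-01-01.
Adding +1 month to 2068-01-01 gives 2068-02-01.
`weekday 1` advances to the next Monday; 2068-02-01 is a Wednesday, so it moves forward to 2068-02-06.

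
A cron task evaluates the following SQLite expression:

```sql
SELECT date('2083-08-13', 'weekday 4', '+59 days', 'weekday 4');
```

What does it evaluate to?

2083-10-21

`weekday 4` advances to the next Thursday; 2083-08-13 is a Friday, so it moves forward to 2083-08-19.
Applying '+59 days' to 2083-08-19: counting 59 days forward gives 2083-10-17.
`weekday 4` advances to the next Thursday; 2083-10-17 is a Sunday, so it moves forward to 2083-10-21.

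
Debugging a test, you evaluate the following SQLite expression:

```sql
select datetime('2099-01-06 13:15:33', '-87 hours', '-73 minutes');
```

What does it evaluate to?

-87 hours from 2099-01-06 13:15:33 is 2099-01-02 22:15:33 (crosses midnight).
73 minutes = 1h 13m; -73 minutes from 2099-01-02 22:15:33 is 2099-01-02 21:02:33.

2099-01-02 21:02:33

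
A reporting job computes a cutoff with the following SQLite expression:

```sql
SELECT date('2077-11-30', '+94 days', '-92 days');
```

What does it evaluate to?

Applying '+94 days' to 2077-11-30: counting 94 days forward gives 2078-03-04.
Applying '-92 days' to 2078-03-04: counting 92 days back gives 2077-12-02.

2077-12-02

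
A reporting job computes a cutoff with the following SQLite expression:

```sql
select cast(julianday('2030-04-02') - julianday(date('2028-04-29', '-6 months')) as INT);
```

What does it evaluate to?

886

Adding -6 months to 2028-04-29 gives 2027-10-29.
2 days remain in October 2027 after the 29th (31 − 29).
Full months from November 2027 through March 2030 contribute their day counts.
Then 2 days into April 2030.
Total: 2 + 30 + 31 + 31 + 29 + 31 + 30 + 31 + 30 + 31 + 31 + 30 + 31 + 30 + 31 + 31 + 28 + 31 + 30 + 31 + 30 + 31 + 31 + 30 + 31 + 30 + 31 + 31 + 28 + 31 + 2 = 886.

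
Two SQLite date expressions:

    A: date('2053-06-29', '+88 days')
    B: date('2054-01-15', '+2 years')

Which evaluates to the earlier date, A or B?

A = 2053-09-25.
B = 2056-01-15.
A is earlier.

A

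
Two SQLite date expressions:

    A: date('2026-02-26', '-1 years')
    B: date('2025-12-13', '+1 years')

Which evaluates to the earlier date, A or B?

A

A = 2025-02-26.
B = 2026-12-13.
A is earlier.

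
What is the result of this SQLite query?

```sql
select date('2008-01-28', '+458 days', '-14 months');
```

Applying '+458 days' to 2008-01-28: counting 458 days forward gives 2009-04-30.
Adding -14 months to 2009-04-30 targets 2008-02-30. February 2008 has only 29 days, so SQLite normalizes the 1-day overflow forward to 2008-03-01.

2008-03-01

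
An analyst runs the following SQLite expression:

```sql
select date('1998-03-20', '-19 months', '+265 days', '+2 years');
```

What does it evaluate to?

1999-05-12

Adding -19 months to 1998-03-20 gives 1996-08-20.
Applying '+265 days' to 1996-08-20: counting 265 days forward gives 1997-05-12.
Adding +2 years to 1997-05-12 gives 1999-05-12.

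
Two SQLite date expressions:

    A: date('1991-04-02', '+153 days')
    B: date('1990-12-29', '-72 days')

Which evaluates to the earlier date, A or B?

B

A = 1991-09-02.
B = 1990-10-18.
B is earlier.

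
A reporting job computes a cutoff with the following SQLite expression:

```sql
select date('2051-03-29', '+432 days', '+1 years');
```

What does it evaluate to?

2053-06-03

Applying '+432 days' to 2051-03-29: counting 432 days forward gives 2052-06-03.
Adding +1 year to 2052-06-03 gives 2053-06-03.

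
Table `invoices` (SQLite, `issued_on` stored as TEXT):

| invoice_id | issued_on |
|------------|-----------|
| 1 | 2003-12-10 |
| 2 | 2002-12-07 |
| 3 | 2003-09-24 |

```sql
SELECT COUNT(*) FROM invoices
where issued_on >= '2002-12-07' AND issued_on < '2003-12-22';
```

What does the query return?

3

Rows in [2002-12-07, 2003-12-22): 2003-12-10, 2002-12-07, 2003-09-24 → 3 rows.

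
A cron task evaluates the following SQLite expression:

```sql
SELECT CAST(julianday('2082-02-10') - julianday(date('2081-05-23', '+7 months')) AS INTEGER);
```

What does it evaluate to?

Adding +7 months to 2081-05-23 gives 2081-12-23.
8 days remain in December 2081 after the 23rd (31 − 23).
January 2082: 31 days.
Then 10 days into February 2082.
Total: 8 + 31 + 10 = 49.

49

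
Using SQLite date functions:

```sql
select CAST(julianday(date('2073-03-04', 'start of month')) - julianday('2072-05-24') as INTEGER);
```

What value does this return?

`start of month` rewinds 2073-03-04 to 2073-03-01.
7 days remain in May 2072 after the 24th (31 − 24).
Full months from June 2072 through February 2073 contribute their day counts.
Then 1 day into March 2073.
Total: 7 + 30 + 31 + 31 + 30 + 31 + 30 + 31 + 31 + 28 + 1 = 281.

281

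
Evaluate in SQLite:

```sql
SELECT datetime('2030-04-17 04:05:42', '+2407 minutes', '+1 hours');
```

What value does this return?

2030-04-18 21:12:42

2407 minutes = 40h 7m; +2407 minutes from 2030-04-17 04:05:42 is 2030-04-18 20:12:42 (crosses midnight).
+1 hours from 2030-04-18 20:12:42 is 2030-04-18 21:12:42.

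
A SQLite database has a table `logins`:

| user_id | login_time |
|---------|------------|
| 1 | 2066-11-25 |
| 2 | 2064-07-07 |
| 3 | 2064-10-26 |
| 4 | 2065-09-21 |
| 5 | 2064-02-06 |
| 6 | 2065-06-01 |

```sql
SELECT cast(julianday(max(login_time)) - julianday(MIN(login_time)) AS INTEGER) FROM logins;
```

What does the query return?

MIN = 2064-02-06, MAX = 2066-11-25.
23 days remain in February 2064 after the 6th (29 − 6).
Full months from March 2064 through October 2066 contribute their day counts.
Then 25 days into November 2066.
Total: 23 + 31 + 30 + 31 + 30 + 31 + 31 + 30 + 31 + 30 + 31 + 31 + 28 + 31 + 30 + 31 + 30 + 31 + 31 + 30 + 31 + 30 + 31 + 31 + 28 + 31 + 30 + 31 + 30 + 31 + 31 + 30 + 31 + 25 = 1023.

1023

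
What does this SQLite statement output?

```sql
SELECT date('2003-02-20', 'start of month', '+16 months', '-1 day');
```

2004-05-31

`start of month` rewinds 2003-02-20 to 2003-02-01.
Adding +16 months to 2003-02-01 gives 2004-06-01.
Going back 1 day from 2004-06-01 reaches 2004-05-31 (last day of May, 31 days).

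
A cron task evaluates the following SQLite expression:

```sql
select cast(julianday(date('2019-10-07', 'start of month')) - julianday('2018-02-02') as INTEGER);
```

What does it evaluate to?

`start of month` rewinds 2019-10-07 to 2019-10-01.
26 days remain in February 2018 after the 2nd (28 − 2).
Full months from March 2018 through September 2019 contribute their day counts.
Then 1 day into October 2019.
Total: 26 + 31 + 30 + 31 + 30 + 31 + 31 + 30 + 31 + 30 + 31 + 31 + 28 + 31 + 30 + 31 + 30 + 31 + 31 + 30 + 1 = 606.

606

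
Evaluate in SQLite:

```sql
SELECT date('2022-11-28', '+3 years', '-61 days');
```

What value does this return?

2025-09-28

Adding +3 years to 2022-11-28 gives 2025-11-28.
Applying '-61 days' to 2025-11-28: counting 61 days back gives 2025-09-28.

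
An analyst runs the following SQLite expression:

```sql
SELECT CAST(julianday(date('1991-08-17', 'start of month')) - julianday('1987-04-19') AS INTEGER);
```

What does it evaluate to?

`start of month` rewinds 1991-08-17 to 1991-08-01.
11 days remain in April 1987 after the 19th (30 − 19).
Full months from May 1987 through July 1991 contribute their day counts.
Then 1 day into August 1991.
Total: 11 + 31 + 30 + 31 + 31 + 30 + 31 + 30 + 31 + 31 + 29 + 31 + 30 + 31 + 30 + 31 + 31 + 30 + 31 + 30 + 31 + 31 + 28 + 31 + 30 + 31 + 30 + 31 + 31 + 30 + 31 + 30 + 31 + 31 + 28 + 31 + 30 + 31 + 30 + 31 + 31 + 30 + 31 + 30 + 31 + 31 + 28 + 31 + 30 + 31 + 30 + 31 + 1 = 1565.

1565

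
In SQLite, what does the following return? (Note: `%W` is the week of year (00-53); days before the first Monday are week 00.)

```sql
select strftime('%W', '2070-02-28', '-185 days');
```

First apply '-185 days': 2070-02-28 → 2069-08-27.
2069-08-27 is a Tuesday. SQLite's %W counts Mondays since the year started; the result is 34.

34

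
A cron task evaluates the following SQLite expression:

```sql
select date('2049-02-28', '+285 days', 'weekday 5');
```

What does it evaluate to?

Applying '+285 days' to 2049-02-28: counting 285 days forward gives 2049-12-10.
`weekday 5` advances to the next Friday; 2049-12-10 is already a Friday, so it stays at 2049-12-10.

2049-12-10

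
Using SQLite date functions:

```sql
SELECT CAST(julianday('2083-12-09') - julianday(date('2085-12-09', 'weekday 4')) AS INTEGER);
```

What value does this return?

-735

`weekday 4` advances to the next Thursday; 2085-12-09 is a Sunday, so it moves forward to 2085-12-13.
22 days remain in December 2083 after the 9th (31 − 9).
Full months from January 2084 through November 2085 contribute their day counts.
Then 13 days into December 2085.
Total: 22 + 31 + 29 + 31 + 30 + 31 + 30 + 31 + 31 + 30 + 31 + 30 + 31 + 31 + 28 + 31 + 30 + 31 + 30 + 31 + 31 + 30 + 31 + 30 + 13 = 735.
The subtraction is earlier − later, so the result is −735 → -735.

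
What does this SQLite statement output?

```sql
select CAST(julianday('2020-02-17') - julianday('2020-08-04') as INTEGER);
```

-169

12 days remain in February 2020 after the 17th (29 − 17).
March 2020: 31 days.
April 2020: 30 days.
May 2020: 31 days.
June 2020: 30 days.
July 2020: 31 days.
Then 4 days into August 2020.
Total: 12 + 31 + 30 + 31 + 30 + 31 + 4 = 169.
The subtraction is earlier − later, so the result is −169 → -169.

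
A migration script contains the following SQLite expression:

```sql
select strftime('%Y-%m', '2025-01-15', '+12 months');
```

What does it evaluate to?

First apply '+12 months': 2025-01-15 → 2026-01-15.
`%Y-%m` extracts the year-month: 2026-01.

2026-01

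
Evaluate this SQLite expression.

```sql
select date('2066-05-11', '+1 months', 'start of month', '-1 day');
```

2066-05-31

Adding +1 month to 2066-05-11 gives 2066-06-11.
`start of month` rewinds 2066-06-11 to 2066-06-01.
Going back 1 day from 2066-06-01 reaches 2066-05-31 (last day of May, 31 days).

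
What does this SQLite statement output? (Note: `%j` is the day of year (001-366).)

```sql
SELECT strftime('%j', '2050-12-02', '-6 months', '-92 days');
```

First apply '-6 months', '-92 days': 2050-12-02 → 2050-03-02.
Day-of-year for 2050-03-02: days since 2050-01-01 inclusive = 61, zero-padded to 061.

061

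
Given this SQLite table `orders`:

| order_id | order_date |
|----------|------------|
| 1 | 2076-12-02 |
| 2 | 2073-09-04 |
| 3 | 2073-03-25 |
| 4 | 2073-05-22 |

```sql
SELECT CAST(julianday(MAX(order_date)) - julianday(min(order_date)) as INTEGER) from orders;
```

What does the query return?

1348

MIN = 2073-03-25, MAX = 2076-12-02.
6 days remain in March 2073 after the 25th (31 − 25).
Full months from April 2073 through November 2076 contribute their day counts.
Then 2 days into December 2076.
Total: 6 + 30 + 31 + 30 + 31 + 31 + 30 + 31 + 30 + 31 + 31 + 28 + 31 + 30 + 31 + 30 + 31 + 31 + 30 + 31 + 30 + 31 + 31 + 28 + 31 + 30 + 31 + 30 + 31 + 31 + 30 + 31 + 30 + 31 + 31 + 29 + 31 + 30 + 31 + 30 + 31 + 31 + 30 + 31 + 30 + 2 = 1348.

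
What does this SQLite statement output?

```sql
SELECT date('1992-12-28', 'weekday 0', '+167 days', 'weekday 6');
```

`weekday 0` advances to the next Sunday; 1992-12-28 is a Monday, so it moves forward to 1993-01-03.
Applying '+167 days' to 1993-01-03: counting 167 days forward gives 1993-06-19.
`weekday 6` advances to the next Saturday; 1993-06-19 is already a Saturday, so it stays at 1993-06-19.

1993-06-19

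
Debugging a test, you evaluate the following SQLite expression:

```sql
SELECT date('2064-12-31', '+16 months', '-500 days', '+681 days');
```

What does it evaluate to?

Adding +16 months to 2064-12-31 targets 2066-04-31. April 2066 has only 30 days, so SQLite normalizes the 1-day overflow forward to 2066-05-01.
Applying '-500 days' to 2066-05-01: counting 500 days back gives 2064-12-17.
Applying '+681 days' to 2064-12-17: counting 681 days forward gives 2066-10-29.

2066-10-29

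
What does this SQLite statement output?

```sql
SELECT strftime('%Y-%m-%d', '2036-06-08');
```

2036-06-08

`%Y-%m-%d` extracts the ISO date: 2036-06-08.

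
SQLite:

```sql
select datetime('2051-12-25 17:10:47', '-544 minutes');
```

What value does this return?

2051-12-25 08:06:47

544 minutes = 9h 4m; -544 minutes from 2051-12-25 17:10:47 is 2051-12-25 08:06:47.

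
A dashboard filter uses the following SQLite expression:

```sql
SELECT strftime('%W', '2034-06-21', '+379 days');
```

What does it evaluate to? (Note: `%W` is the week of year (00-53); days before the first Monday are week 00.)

27

First apply '+379 days': 2034-06-21 → 2035-07-05.
2035-07-05 is a Thursday. SQLite's %W counts Mondays since the year started; the result is 27.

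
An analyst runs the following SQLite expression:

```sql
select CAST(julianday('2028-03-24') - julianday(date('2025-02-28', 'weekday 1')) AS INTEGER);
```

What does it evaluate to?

1117

`weekday 1` advances to the next Monday; 2025-02-28 is a Friday, so it moves forward to 2025-03-03.
28 days remain in March 2025 after the 3rd (31 − 3).
Full months from April 2025 through February 2028 contribute their day counts.
Then 24 days into March 2028.
Total: 28 + 30 + 31 + 30 + 31 + 31 + 30 + 31 + 30 + 31 + 31 + 28 + 31 + 30 + 31 + 30 + 31 + 31 + 30 + 31 + 30 + 31 + 31 + 28 + 31 + 30 + 31 + 30 + 31 + 31 + 30 + 31 + 30 + 31 + 31 + 29 + 24 = 1117.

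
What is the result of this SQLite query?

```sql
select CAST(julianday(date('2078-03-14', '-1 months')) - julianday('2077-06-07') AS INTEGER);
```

252

Adding -1 month to 2078-03-14 gives 2078-02-14.
23 days remain in June 2077 after the 7th (30 − 7).
Full months from July 2077 through January 2078 contribute their day counts.
Then 14 days into February 2078.
Total: 23 + 31 + 31 + 30 + 31 + 30 + 31 + 31 + 14 = 252.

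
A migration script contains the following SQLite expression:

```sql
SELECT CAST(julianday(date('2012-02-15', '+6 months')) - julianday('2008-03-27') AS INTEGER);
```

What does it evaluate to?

Adding +6 months to 2012-02-15 gives 2012-08-15.
4 days remain in March 2008 after the 27th (31 − 27).
Full months from April 2008 through July 2012 contribute their day counts.
Then 15 days into August 2012.
Total: 4 + 30 + 31 + 30 + 31 + 31 + 30 + 31 + 30 + 31 + 31 + 28 + 31 + 30 + 31 + 30 + 31 + 31 + 30 + 31 + 30 + 31 + 31 + 28 + 31 + 30 + 31 + 30 + 31 + 31 + 30 + 31 + 30 + 31 + 31 + 28 + 31 + 30 + 31 + 30 + 31 + 31 + 30 + 31 + 30 + 31 + 31 + 29 + 31 + 30 + 31 + 30 + 31 + 15 = 1602.

1602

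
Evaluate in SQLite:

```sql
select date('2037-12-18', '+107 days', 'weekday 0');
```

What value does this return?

2038-04-04

Applying '+107 days' to 2037-12-18: counting 107 days forward gives 2038-04-04.
`weekday 0` advances to the next Sunday; 2038-04-04 is already a Sunday, so it stays at 2038-04-04.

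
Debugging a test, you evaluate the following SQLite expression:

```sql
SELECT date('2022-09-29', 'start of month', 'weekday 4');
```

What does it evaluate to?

`start of month` rewinds 2022-09-29 to 2022-09-01.
`weekday 4` advances to the next Thursday; 2022-09-01 is already a Thursday, so it stays at 2022-09-01.

2022-09-01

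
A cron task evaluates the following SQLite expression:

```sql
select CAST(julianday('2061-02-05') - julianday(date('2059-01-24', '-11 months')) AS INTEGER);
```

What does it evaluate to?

1077

Adding -11 months to 2059-01-24 gives 2058-02-24.
4 days remain in February 2058 after the 24th (28 − 24).
Full months from March 2058 through January 2061 contribute their day counts.
Then 5 days into February 2061.
Total: 4 + 31 + 30 + 31 + 30 + 31 + 31 + 30 + 31 + 30 + 31 + 31 + 28 + 31 + 30 + 31 + 30 + 31 + 31 + 30 + 31 + 30 + 31 + 31 + 29 + 31 + 30 + 31 + 30 + 31 + 31 + 30 + 31 + 30 + 31 + 31 + 5 = 1077.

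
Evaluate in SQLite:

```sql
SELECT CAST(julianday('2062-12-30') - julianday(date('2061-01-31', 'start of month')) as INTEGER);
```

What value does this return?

728

`start of month` rewinds 2061-01-31 to 2061-01-01.
30 days remain in January 2061 after the 1st (31 − 1).
Full months from February 2061 through November 2062 contribute their day counts.
Then 30 days into December 2062.
Total: 30 + 28 + 31 + 30 + 31 + 30 + 31 + 31 + 30 + 31 + 30 + 31 + 31 + 28 + 31 + 30 + 31 + 30 + 31 + 31 + 30 + 31 + 30 + 30 = 728.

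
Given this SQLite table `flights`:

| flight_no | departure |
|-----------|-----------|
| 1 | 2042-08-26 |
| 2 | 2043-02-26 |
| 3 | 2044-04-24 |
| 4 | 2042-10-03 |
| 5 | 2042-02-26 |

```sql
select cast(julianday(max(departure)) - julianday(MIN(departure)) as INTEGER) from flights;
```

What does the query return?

788

MIN = 2042-02-26, MAX = 2044-04-24.
2 days remain in February 2042 after the 26th (28 − 26).
Full months from March 2042 through March 2044 contribute their day counts.
Then 24 days into April 2044.
Total: 2 + 31 + 30 + 31 + 30 + 31 + 31 + 30 + 31 + 30 + 31 + 31 + 28 + 31 + 30 + 31 + 30 + 31 + 31 + 30 + 31 + 30 + 31 + 31 + 29 + 31 + 24 = 788.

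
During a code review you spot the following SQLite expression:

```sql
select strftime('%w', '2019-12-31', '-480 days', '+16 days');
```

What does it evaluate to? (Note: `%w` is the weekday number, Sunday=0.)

First apply '-480 days', '+16 days': 2019-12-31 → 2018-09-23.
2018-09-23 is a Sunday; with Sunday=0 that is 0.

0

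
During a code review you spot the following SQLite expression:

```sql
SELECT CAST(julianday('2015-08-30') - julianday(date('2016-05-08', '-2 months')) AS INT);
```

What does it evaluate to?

-191

Adding -2 months to 2016-05-08 gives 2016-03-08.
1 day remains in August 2015 after the 30th (31 − 30).
Full months from September 2015 through February 2016 contribute their day counts.
Then 8 days into March 2016.
Total: 1 + 30 + 31 + 30 + 31 + 31 + 29 + 8 = 191.
The subtraction is earlier − later, so the result is −191 → -191.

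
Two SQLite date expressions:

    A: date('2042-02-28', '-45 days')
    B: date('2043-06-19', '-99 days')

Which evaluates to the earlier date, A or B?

A = 2042-01-14.
B = 2043-03-12.
A is earlier.

A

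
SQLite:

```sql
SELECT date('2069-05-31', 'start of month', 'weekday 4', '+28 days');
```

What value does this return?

`start of month` rewinds 2069-05-31 to 2069-05-01.
`weekday 4` advances to the next Thursday; 2069-05-01 is a Wednesday, so it moves forward to 2069-05-02.
Advancing 28 more days within May lands on 2069-05-30.

2069-05-30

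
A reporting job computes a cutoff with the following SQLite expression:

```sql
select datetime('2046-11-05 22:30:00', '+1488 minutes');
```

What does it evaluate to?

2046-11-06 23:18:00

1488 minutes = 24h 48m; +1488 minutes from 2046-11-05 22:30:00 is 2046-11-06 23:18:00 (crosses midnight).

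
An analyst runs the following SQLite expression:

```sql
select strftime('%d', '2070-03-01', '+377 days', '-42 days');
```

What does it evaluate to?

30

First apply '+377 days', '-42 days': 2070-03-01 → 2071-01-30.
`%d` extracts the 2-digit day of month: 30.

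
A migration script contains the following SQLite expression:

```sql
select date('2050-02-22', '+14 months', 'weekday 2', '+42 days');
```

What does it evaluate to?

2051-06-06

Adding +14 months to 2050-02-22 gives 2051-04-22.
`weekday 2` advances to the next Tuesday; 2051-04-22 is a Saturday, so it moves forward to 2051-04-25.
Applying '+42 days' to 2051-04-25: counting 42 days forward gives 2051-06-06.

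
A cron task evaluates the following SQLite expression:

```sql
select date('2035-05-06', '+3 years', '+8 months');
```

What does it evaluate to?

2039-01-06

Adding +3 years to 2035-05-06 gives 2038-05-06.
Adding +8 months to 2038-05-06 gives 2039-01-06.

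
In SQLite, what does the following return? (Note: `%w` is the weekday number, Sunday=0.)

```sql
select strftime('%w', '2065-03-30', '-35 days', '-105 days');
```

1

First apply '-35 days', '-105 days': 2065-03-30 → 2064-11-10.
2064-11-10 is a Monday; with Sunday=0 that is 1.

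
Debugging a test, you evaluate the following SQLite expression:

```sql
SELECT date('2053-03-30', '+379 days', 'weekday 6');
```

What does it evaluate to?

2054-04-18

Applying '+379 days' to 2053-03-30: counting 379 days forward gives 2054-04-13.
`weekday 6` advances to the next Saturday; 2054-04-13 is a Monday, so it moves forward to 2054-04-18.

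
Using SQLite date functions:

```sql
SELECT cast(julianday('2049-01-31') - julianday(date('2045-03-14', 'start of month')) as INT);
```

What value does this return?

1432

`start of month` rewinds 2045-03-14 to 2045-03-01.
30 days remain in March 2045 after the 1st (31 − 1).
Full months from April 2045 through December 2048 contribute their day counts.
Then 31 days into January 2049.
Total: 30 + 30 + 31 + 30 + 31 + 31 + 30 + 31 + 30 + 31 + 31 + 28 + 31 + 30 + 31 + 30 + 31 + 31 + 30 + 31 + 30 + 31 + 31 + 28 + 31 + 30 + 31 + 30 + 31 + 31 + 30 + 31 + 30 + 31 + 31 + 29 + 31 + 30 + 31 + 30 + 31 + 31 + 30 + 31 + 30 + 31 + 31 = 1432.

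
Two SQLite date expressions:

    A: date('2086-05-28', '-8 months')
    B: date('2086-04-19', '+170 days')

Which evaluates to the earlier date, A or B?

A

A = 2085-09-28.
B = 2086-10-06.
A is earlier.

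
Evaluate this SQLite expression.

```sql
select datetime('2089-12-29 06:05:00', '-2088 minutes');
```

2089-12-27 19:17:00

2088 minutes = 34h 48m; -2088 minutes from 2089-12-29 06:05:00 is 2089-12-27 19:17:00 (crosses midnight).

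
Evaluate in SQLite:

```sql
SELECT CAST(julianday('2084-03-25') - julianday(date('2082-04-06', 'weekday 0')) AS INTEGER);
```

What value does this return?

713

`weekday 0` advances to the next Sunday; 2082-04-06 is a Monday, so it moves forward to 2082-04-12.
18 days remain in April 2082 after the 12th (30 − 12).
Full months from May 2082 through February 2084 contribute their day counts.
Then 25 days into March 2084.
Total: 18 + 31 + 30 + 31 + 31 + 30 + 31 + 30 + 31 + 31 + 28 + 31 + 30 + 31 + 30 + 31 + 31 + 30 + 31 + 30 + 31 + 31 + 29 + 25 = 713.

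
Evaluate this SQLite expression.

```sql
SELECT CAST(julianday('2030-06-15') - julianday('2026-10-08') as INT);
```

1346

23 days remain in October 2026 after the 8th (31 − 8).
Full months from November 2026 through May 2030 contribute their day counts.
Then 15 days into June 2030.
Total: 23 + 30 + 31 + 31 + 28 + 31 + 30 + 31 + 30 + 31 + 31 + 30 + 31 + 30 + 31 + 31 + 29 + 31 + 30 + 31 + 30 + 31 + 31 + 30 + 31 + 30 + 31 + 31 + 28 + 31 + 30 + 31 + 30 + 31 + 31 + 30 + 31 + 30 + 31 + 31 + 28 + 31 + 30 + 31 + 15 = 1346.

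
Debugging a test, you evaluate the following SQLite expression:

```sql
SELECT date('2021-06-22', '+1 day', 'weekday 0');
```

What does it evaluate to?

Advancing 1 more day within June lands on 2021-06-23.
`weekday 0` advances to the next Sunday; 2021-06-23 is a Wednesday, so it moves forward to 2021-06-27.

2021-06-27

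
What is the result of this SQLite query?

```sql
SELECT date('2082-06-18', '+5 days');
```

2082-06-23

Advancing 5 more days within June lands on 2082-06-23.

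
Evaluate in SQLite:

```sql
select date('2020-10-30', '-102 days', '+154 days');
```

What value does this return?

Applying '-102 days' to 2020-10-30: counting 102 days back gives 2020-07-20.
Applying '+154 days' to 2020-07-20: counting 154 days forward gives 2020-12-21.

2020-12-21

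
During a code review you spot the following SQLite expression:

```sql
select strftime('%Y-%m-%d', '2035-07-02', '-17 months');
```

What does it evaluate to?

First apply '-17 months': 2035-07-02 → 2034-02-02.
`%Y-%m-%d` extracts the ISO date: 2034-02-02.

2034-02-02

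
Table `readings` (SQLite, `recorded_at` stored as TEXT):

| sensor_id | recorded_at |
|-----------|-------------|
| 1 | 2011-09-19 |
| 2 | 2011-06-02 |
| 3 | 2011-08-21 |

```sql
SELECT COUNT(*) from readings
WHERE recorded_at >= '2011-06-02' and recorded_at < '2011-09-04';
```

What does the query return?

Rows in [2011-06-02, 2011-09-04): 2011-06-02, 2011-08-21 → 2 rows.

2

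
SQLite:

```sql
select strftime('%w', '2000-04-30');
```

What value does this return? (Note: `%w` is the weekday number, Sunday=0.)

0

2000-04-30 is a Sunday; with Sunday=0 that is 0.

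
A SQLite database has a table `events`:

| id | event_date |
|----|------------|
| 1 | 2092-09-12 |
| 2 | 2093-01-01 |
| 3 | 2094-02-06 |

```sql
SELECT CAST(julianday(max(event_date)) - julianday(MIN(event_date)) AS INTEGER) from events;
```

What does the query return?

MIN = 2092-09-12, MAX = 2094-02-06.
18 days remain in September 2092 after the 12th (30 − 12).
Full months from October 2092 through January 2094 contribute their day counts.
Then 6 days into February 2094.
Total: 18 + 31 + 30 + 31 + 31 + 28 + 31 + 30 + 31 + 30 + 31 + 31 + 30 + 31 + 30 + 31 + 31 + 6 = 512.

512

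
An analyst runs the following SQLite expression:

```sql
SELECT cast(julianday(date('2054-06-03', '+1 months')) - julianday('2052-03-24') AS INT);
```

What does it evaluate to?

831

Adding +1 month to 2054-06-03 gives 2054-07-03.
7 days remain in March 2052 after the 24th (31 − 24).
Full months from April 2052 through June 2054 contribute their day counts.
Then 3 days into July 2054.
Total: 7 + 30 + 31 + 30 + 31 + 31 + 30 + 31 + 30 + 31 + 31 + 28 + 31 + 30 + 31 + 30 + 31 + 31 + 30 + 31 + 30 + 31 + 31 + 28 + 31 + 30 + 31 + 30 + 3 = 831.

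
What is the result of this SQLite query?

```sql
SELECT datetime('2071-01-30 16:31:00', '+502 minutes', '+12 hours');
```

2071-01-31 12:53:00

502 minutes = 8h 22m; +502 minutes from 2071-01-30 16:31:00 is 2071-01-31 00:53:00 (crosses midnight).
+12 hours from 2071-01-31 00:53:00 is 2071-01-31 12:53:00.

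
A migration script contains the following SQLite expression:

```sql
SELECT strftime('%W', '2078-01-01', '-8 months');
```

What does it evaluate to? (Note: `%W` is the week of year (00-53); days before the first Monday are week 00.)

First apply '-8 months': 2078-01-01 → 2077-05-01.
2077-05-01 is a Saturday. SQLite's %W counts Mondays since the year started; the result is 17.

17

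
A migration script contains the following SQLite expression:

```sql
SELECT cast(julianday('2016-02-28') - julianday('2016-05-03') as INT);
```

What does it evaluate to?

-65

1 day remains in February 2016 after the 28th (29 − 28).
March 2016: 31 days.
April 2016: 30 days.
Then 3 days into May 2016.
Total: 1 + 31 + 30 + 3 = 65.
The subtraction is earlier − later, so the result is −65 → -65.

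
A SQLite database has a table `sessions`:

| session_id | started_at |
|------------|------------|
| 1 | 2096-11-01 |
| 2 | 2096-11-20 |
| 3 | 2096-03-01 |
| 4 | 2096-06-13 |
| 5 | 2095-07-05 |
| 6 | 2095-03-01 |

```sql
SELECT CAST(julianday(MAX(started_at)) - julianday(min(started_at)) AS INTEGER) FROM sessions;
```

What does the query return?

MIN = 2095-03-01, MAX = 2096-11-20.
30 days remain in March 2095 after the 1st (31 − 1).
Full months from April 2095 through October 2096 contribute their day counts.
Then 20 days into November 2096.
Total: 30 + 30 + 31 + 30 + 31 + 31 + 30 + 31 + 30 + 31 + 31 + 29 + 31 + 30 + 31 + 30 + 31 + 31 + 30 + 31 + 20 = 630.

630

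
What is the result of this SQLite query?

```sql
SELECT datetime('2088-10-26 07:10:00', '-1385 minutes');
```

2088-10-25 08:05:00

1385 minutes = 23h 5m; -1385 minutes from 2088-10-26 07:10:00 is 2088-10-25 08:05:00 (crosses midnight).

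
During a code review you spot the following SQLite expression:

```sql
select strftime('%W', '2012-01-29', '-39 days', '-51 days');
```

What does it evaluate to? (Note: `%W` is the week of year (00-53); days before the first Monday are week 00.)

First apply '-39 days', '-51 days': 2012-01-29 → 2011-10-31.
2011-10-31 is a Monday. SQLite's %W counts Mondays since the year started; the result is 44.

44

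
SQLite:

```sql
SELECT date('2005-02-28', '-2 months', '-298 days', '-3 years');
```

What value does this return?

Adding -2 months to 2005-02-28 gives 2004-12-28.
Applying '-298 days' to 2004-12-28: counting 298 days back gives 2004-03-05.
Adding -3 years to 2004-03-05 gives 2001-03-05.

2001-03-05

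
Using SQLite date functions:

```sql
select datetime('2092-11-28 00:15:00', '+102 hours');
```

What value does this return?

+102 hours from 2092-11-28 00:15:00 is 2092-12-02 06:15:00 (crosses midnight).

2092-12-02 06:15:00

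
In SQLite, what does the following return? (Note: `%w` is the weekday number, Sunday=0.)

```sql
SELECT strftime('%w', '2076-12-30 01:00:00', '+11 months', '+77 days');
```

2

First apply '+11 months', '+77 days': 2076-12-30 01:00:00 → 2078-02-15 01:00:00.
2078-02-15 is a Tuesday; with Sunday=0 that is 2.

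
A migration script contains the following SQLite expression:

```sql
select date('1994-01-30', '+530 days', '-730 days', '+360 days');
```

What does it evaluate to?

1994-07-09

Applying '+530 days' to 1994-01-30: counting 530 days forward gives 1995-07-14.
Applying '-730 days' to 1995-07-14: counting 730 days back gives 1993-07-14.
Applying '+360 days' to 1993-07-14: counting 360 days forward gives 1994-07-09.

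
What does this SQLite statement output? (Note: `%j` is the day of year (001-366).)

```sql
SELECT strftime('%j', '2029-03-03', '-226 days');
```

202

First apply '-226 days': 2029-03-03 → 2028-07-20.
Day-of-year for 2028-07-20: days since 2028-01-01 inclusive = 202, zero-padded to 202.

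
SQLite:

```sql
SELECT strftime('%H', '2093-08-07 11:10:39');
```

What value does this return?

11

`%H` extracts the 2-digit hour (00-23): 11.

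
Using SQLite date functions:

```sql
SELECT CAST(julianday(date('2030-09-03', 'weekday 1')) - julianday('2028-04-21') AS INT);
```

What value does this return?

`weekday 1` advances to the next Monday; 2030-09-03 is a Tuesday, so it moves forward to 2030-09-09.
9 days remain in April 2028 after the 21st (30 − 21).
Full months from May 2028 through August 2030 contribute their day counts.
Then 9 days into September 2030.
Total: 9 + 31 + 30 + 31 + 31 + 30 + 31 + 30 + 31 + 31 + 28 + 31 + 30 + 31 + 30 + 31 + 31 + 30 + 31 + 30 + 31 + 31 + 28 + 31 + 30 + 31 + 30 + 31 + 31 + 9 = 871.

871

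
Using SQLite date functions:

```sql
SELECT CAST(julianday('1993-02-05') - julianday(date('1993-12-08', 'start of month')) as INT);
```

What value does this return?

`start of month` rewinds 1993-12-08 to 1993-12-01.
23 days remain in February 1993 after the 5th (28 − 5).
Full months from March 1993 through November 1993 contribute their day counts.
Then 1 day into December 1993.
Total: 23 + 31 + 30 + 31 + 30 + 31 + 31 + 30 + 31 + 30 + 1 = 299.
The subtraction is earlier − later, so the result is −299 → -299.

-299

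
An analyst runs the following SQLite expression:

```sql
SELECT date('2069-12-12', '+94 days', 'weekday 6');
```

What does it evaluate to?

2070-03-22

Applying '+94 days' to 2069-12-12: counting 94 days forward gives 2070-03-16.
`weekday 6` advances to the next Saturday; 2070-03-16 is a Sunday, so it moves forward to 2070-03-22.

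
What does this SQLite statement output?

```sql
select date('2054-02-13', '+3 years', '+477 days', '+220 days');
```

Adding +3 years to 2054-02-13 gives 2057-02-13.
Applying '+477 days' to 2057-02-13: counting 477 days forward gives 2058-06-05.
Applying '+220 days' to 2058-06-05: counting 220 days forward gives 2059-01-11.

2059-01-11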